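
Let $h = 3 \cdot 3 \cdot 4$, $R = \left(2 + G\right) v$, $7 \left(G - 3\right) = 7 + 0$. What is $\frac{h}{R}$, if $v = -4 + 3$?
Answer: $-6$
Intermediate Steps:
$G = 4$ ($G = 3 + \frac{7 + 0}{7} = 3 + \frac{1}{7} \cdot 7 = 3 + 1 = 4$)
$v = -1$
$R = -6$ ($R = \left(2 + 4\right) \left(-1\right) = 6 \left(-1\right) = -6$)
$h = 36$ ($h = 9 \cdot 4 = 36$)
$\frac{h}{R} = \frac{36}{-6} = 36 \left(- \frac{1}{6}\right) = -6$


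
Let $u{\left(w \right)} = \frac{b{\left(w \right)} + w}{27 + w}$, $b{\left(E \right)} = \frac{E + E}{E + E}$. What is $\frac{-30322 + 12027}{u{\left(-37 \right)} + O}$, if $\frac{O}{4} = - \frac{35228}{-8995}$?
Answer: $- \frac{164563525}{173294} \approx -949.62$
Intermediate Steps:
$b{\left(E \right)} = 1$ ($b{\left(E \right)} = \frac{2 E}{2 E} = 2 E \frac{1}{2 E} = 1$)
$O = \frac{140912}{8995}$ ($O = 4 \left(- \frac{35228}{-8995}\right) = 4 \left(\left(-35228\right) \left(- \frac{1}{8995}\right)\right) = 4 \cdot \frac{35228}{8995} = \frac{140912}{8995} \approx 15.666$)
$u{\left(w \right)} = \frac{1 + w}{27 + w}$
$\frac{-30322 + 12027}{u{\left(-37 \right)} + O} = \frac{-30322 + 12027}{\frac{1 - 37}{27 - 37} + \frac{140912}{8995}} = - \frac{18295}{\frac{1}{-10} \left(-36\right) + \frac{140912}{8995}} = - \frac{18295}{\left(- \frac{1}{10}\right) \left(-36\right) + \frac{140912}{8995}} = - \frac{18295}{\frac{18}{5} + \frac{140912}{8995}} = - \frac{18295}{\frac{173294}{8995}} = \left(-18295\right) \frac{8995}{173294} = - \frac{164563525}{173294}$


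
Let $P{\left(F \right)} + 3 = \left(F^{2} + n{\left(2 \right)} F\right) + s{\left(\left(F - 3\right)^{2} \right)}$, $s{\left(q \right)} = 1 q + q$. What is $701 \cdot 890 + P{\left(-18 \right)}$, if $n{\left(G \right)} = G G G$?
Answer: $624949$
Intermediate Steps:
$n{\left(G \right)} = G^{3}$ ($n{\left(G \right)} = G^{2} G = G^{3}$)
$s{\left(q \right)} = 2 q$ ($s{\left(q \right)} = q + q = 2 q$)
$P{\left(F \right)} = -3 + F^{2} + 2 \left(-3 + F\right)^{2} + 8 F$ ($P{\left(F \right)} = -3 + \left(\left(F^{2} + 2^{3} F\right) + 2 \left(F - 3\right)^{2}\right) = -3 + \left(\left(F^{2} + 8 F\right) + 2 \left(-3 + F\right)^{2}\right) = -3 + \left(F^{2} + 2 \left(-3 + F\right)^{2} + 8 F\right) = -3 + F^{2} + 2 \left(-3 + F\right)^{2} + 8 F$)
$701 \cdot 890 + P{\left(-18 \right)} = 701 \cdot 890 + \left(15 - -72 + 3 \left(-18\right)^{2}\right) = 623890 + \left(15 + 72 + 3 \cdot 324\right) = 623890 + \left(15 + 72 + 972\right) = 623890 + 1059 = 624949$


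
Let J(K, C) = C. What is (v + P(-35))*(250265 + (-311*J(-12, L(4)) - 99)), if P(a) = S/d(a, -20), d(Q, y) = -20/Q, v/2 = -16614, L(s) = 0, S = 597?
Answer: -16102309839/2 ≈ -8.0512e+9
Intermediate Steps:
v = -33228 (v = 2*(-16614) = -33228)
P(a) = -597*a/20 (P(a) = 597/((-20/a)) = 597*(-a/20) = -597*a/20)
(v + P(-35))*(250265 + (-311*J(-12, L(4)) - 99)) = (-33228 - 597/20*(-35))*(250265 + (-311*0 - 99)) = (-33228 + 4179/4)*(250265 + (0 - 99)) = -128733*(250265 - 99)/4 = -128733/4*250166 = -16102309839/2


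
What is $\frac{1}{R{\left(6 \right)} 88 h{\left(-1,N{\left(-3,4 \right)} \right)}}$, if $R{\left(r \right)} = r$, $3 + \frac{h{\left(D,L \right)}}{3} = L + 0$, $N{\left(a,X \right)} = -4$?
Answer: $- \frac{1}{11088} \approx -9.0188 \cdot 10^{-5}$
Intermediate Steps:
$h{\left(D,L \right)} = -9 + 3 L$ ($h{\left(D,L \right)} = -9 + 3 \left(L + 0\right) = -9 + 3 L$)
$\frac{1}{R{\left(6 \right)} 88 h{\left(-1,N{\left(-3,4 \right)} \right)}} = \frac{1}{6 \cdot 88 \left(-9 + 3 \left(-4\right)\right)} = \frac{1}{528 \left(-9 - 12\right)} = \frac{1}{528 \left(-21\right)} = \frac{1}{-11088} = - \frac{1}{11088}$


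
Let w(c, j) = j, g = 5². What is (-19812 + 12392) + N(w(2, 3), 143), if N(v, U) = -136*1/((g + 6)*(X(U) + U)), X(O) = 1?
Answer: -4140377/558 ≈ -7420.0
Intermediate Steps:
g = 25
N(v, U) = -136/(31 + 31*U) (N(v, U) = -136*1/((1 + U)*(25 + 6)) = -136*1/(31*(1 + U)) = -136/(31 + 31*U))
(-19812 + 12392) + N(w(2, 3), 143) = (-19812 + 12392) - 136/(31 + 31*143) = -7420 - 136/(31 + 4433) = -7420 - 136/4464 = -7420 - 136*1/4464 = -7420 - 17/558 = -4140377/558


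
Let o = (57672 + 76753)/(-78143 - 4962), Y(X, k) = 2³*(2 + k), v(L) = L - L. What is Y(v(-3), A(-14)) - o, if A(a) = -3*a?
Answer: 5877477/16621 ≈ 353.62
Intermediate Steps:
v(L) = 0
Y(X, k) = 16 + 8*k (Y(X, k) = 8*(2 + k) = 16 + 8*k)
o = -26885/16621 (o = 134425/(-83105) = 134425*(-1/83105) = -26885/16621 ≈ -1.6175)
Y(v(-3), A(-14)) - o = (16 + 8*(-3*(-14))) - 1*(-26885/16621) = (16 + 8*42) + 26885/16621 = (16 + 336) + 26885/16621 = 352 + 26885/16621 = 5877477/16621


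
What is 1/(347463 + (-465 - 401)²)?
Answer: 1/1097419 ≈ 9.1123e-7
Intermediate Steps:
1/(347463 + (-465 - 401)²) = 1/(347463 + (-866)²) = 1/(347463 + 749956) = 1/1097419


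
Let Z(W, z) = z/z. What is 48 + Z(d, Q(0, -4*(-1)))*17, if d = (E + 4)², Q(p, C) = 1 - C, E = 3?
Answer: 65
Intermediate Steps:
d = 49 (d = (3 + 4)² = 7² = 49)
Z(W, z) = 1
48 + Z(d, Q(0, -4*(-1)))*17 = 48 + 1*17 = 48 + 17 = 65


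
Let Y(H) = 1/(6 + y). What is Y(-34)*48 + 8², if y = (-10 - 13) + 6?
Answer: 656/11 ≈ 59.636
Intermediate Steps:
y = -17 (y = -23 + 6 = -17)
Y(H) = -1/11 (Y(H) = 1/(6 - 17) = 1/(-11) = -1/11)
Y(-34)*48 + 8² = -1/11*48 + 8² = -48/11 + 64 = 656/11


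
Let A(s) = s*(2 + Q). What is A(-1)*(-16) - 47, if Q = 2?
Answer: 17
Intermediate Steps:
A(s) = 4*s (A(s) = s*(2 + 2) = s*4 = 4*s)
A(-1)*(-16) - 47 = (4*(-1))*(-16) - 47 = -4*(-16) - 47 = 64 - 47 = 17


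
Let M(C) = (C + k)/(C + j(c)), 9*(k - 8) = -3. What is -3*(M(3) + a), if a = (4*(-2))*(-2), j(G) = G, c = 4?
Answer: -368/7 ≈ -52.571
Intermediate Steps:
k = 23/3 (k = 8 + (⅑)*(-3) = 8 - ⅓ = 23/3 ≈ 7.6667)
a = 16 (a = -8*(-2) = 16)
M(C) = (23/3 + C)/(4 + C) (M(C) = (C + 23/3)/(C + 4) = (23/3 + C)/(4 + C))
-3*(M(3) + a) = -3*((23/3 + 3)/(4 + 3) + 16) = -3*((32/3)/7 + 16) = -3*((⅐)*(32/3) + 16) = -3*(32/21 + 16) = -3*368/21 = -368/7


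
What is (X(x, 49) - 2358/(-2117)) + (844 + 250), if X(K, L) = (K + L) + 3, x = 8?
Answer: 2445376/2117 ≈ 1155.1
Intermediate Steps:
X(K, L) = 3 + K + L
(X(x, 49) - 2358/(-2117)) + (844 + 250) = ((3 + 8 + 49) - 2358/(-2117)) + (844 + 250) = (60 - 2358*(-1/2117)) + 1094 = (60 + 2358/2117) + 1094 = 129378/2117 + 1094 = 2445376/2117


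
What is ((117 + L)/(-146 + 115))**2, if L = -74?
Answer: 1849/961 ≈ 1.9240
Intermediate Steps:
((117 + L)/(-146 + 115))**2 = ((117 - 74)/(-146 + 115))**2 = (43/(-31))**2 = (43*(-1/31))**2 = (-43/31)**2 = 1849/961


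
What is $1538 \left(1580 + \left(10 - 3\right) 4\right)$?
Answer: $2473104$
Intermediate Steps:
$1538 \left(1580 + \left(10 - 3\right) 4\right) = 1538 \left(1580 + 7 \cdot 4\right) = 1538 \left(1580 + 28\right) = 1538 \cdot 1608 = 2473104$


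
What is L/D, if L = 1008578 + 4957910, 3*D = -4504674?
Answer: -2983244/750779 ≈ -3.9735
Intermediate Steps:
D = -1501558 (D = (1/3)*(-4504674) = -1501558)
L = 5966488
L/D = 5966488/(-1501558) = 5966488*(-1/1501558) = -2983244/750779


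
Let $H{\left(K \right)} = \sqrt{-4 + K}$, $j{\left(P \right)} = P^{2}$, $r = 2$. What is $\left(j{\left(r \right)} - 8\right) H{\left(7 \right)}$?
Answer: $- 4 \sqrt{3} \approx -6.9282$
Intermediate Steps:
$\left(j{\left(r \right)} - 8\right) H{\left(7 \right)} = \left(2^{2} - 8\right) \sqrt{-4 + 7} = \left(4 - 8\right) \sqrt{3} = - 4 \sqrt{3}$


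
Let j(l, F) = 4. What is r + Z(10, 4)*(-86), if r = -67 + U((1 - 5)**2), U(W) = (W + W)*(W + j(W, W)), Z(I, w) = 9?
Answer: -201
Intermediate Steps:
U(W) = 2*W*(4 + W) (U(W) = (W + W)*(W + 4) = (2*W)*(4 + W) = 2*W*(4 + W))
r = 573 (r = -67 + 2*(1 - 5)**2*(4 + (1 - 5)**2) = -67 + 2*(-4)**2*(4 + (-4)**2) = -67 + 2*16*(4 + 16) = -67 + 2*16*20 = -67 + 640 = 573)
r + Z(10, 4)*(-86) = 573 + 9*(-86) = 573 - 774 = -201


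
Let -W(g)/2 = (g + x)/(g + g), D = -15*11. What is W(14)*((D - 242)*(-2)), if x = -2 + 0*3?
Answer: -4884/7 ≈ -697.71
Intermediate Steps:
D = -165
x = -2 (x = -2 + 0 = -2)
W(g) = -(-2 + g)/g (W(g) = -2*(g - 2)/(g + g) = -2*(-2 + g)/(2*g) = -2*(-2 + g)*1/(2*g) = -(-2 + g)/g)
W(14)*((D - 242)*(-2)) = ((2 - 1*14)/14)*((-165 - 242)*(-2)) = ((2 - 14)/14)*(-407*(-2)) = ((1/14)*(-12))*814 = -6/7*814 = -4884/7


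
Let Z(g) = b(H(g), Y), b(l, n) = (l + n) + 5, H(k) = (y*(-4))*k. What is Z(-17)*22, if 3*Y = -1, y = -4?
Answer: -17644/3 ≈ -5881.3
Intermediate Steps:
H(k) = 16*k (H(k) = (-4*(-4))*k = 16*k)
Y = -1/3 (Y = (1/3)*(-1) = -1/3 ≈ -0.33333)
b(l, n) = 5 + l + n
Z(g) = 14/3 + 16*g (Z(g) = 5 + 16*g - 1/3 = 14/3 + 16*g)
Z(-17)*22 = (14/3 + 16*(-17))*22 = (14/3 - 272)*22 = -802/3*22 = -17644/3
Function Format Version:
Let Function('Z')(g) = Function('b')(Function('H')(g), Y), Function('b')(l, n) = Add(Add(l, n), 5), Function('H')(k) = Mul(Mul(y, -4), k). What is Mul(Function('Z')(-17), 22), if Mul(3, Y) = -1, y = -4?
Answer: Rational(-17644, 3) ≈ -5881.3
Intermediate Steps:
Function('H')(k) = Mul(16, k) (Function('H')(k) = Mul(Mul(-4, -4), k) = Mul(16, k))
Y = Rational(-1, 3) (Y = Mul(Rational(1, 3), -1) = Rational(-1, 3) ≈ -0.33333)
Function('b')(l, n) = Add(5, l, n)
Function('Z')(g) = Add(Rational(14, 3), Mul(16, g)) (Function('Z')(g) = Add(5, Mul(16, g), Rational(-1, 3)) = Add(Rational(14, 3), Mul(16, g)))
Mul(Function('Z')(-17), 22) = Mul(Add(Rational(14, 3), Mul(16, -17)), 22) = Mul(Add(Rational(14, 3), -272), 22) = Mul(Rational(-802, 3), 22) = Rational(-17644, 3)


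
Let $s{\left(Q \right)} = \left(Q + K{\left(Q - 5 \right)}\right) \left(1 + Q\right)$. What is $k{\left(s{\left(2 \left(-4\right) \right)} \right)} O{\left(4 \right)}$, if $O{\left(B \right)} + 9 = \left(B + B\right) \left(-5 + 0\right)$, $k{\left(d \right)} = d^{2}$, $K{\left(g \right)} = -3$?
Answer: $-290521$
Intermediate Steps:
$s{\left(Q \right)} = \left(1 + Q\right) \left(-3 + Q\right)$ ($s{\left(Q \right)} = \left(Q - 3\right) \left(1 + Q\right) = \left(-3 + Q\right) \left(1 + Q\right) = \left(1 + Q\right) \left(-3 + Q\right)$)
$O{\left(B \right)} = -9 - 10 B$ ($O{\left(B \right)} = -9 + \left(B + B\right) \left(-5 + 0\right) = -9 + 2 B \left(-5\right) = -9 - 10 B$)
$k{\left(s{\left(2 \left(-4\right) \right)} \right)} O{\left(4 \right)} = \left(-3 + \left(2 \left(-4\right)\right)^{2} - 2 \cdot 2 \left(-4\right)\right)^{2} \left(-9 - 40\right) = \left(-3 + \left(-8\right)^{2} - -16\right)^{2} \left(-9 - 40\right) = \left(-3 + 64 + 16\right)^{2} \left(-49\right) = 77^{2} \left(-49\right) = 5929 \left(-49\right) = -290521$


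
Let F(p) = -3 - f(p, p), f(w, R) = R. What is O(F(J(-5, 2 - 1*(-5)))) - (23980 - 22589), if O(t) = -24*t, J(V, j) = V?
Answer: -1439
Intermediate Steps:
F(p) = -3 - p
O(F(J(-5, 2 - 1*(-5)))) - (23980 - 22589) = -24*(-3 - 1*(-5)) - (23980 - 22589) = -24*(-3 + 5) - 1*1391 = -24*2 - 1391 = -48 - 1391 = -1439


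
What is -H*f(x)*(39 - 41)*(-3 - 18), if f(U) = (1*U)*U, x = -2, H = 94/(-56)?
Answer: 282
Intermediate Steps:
H = -47/28 (H = 94*(-1/56) = -47/28 ≈ -1.6786)
f(U) = U**2 (f(U) = U*U = U**2)
-H*f(x)*(39 - 41)*(-3 - 18) = -(-47/28*(-2)**2)*(39 - 41)*(-3 - 18) = -(-47/28*4)*(-2*(-21)) = -(-47)*42/7 = -1*(-282) = 282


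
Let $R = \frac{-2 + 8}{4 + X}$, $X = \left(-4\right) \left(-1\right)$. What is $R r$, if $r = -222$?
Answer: $- \frac{333}{2} \approx -166.5$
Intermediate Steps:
$X = 4$
$R = \frac{3}{4}$ ($R = \frac{-2 + 8}{4 + 4} = \frac{6}{8} = 6 \cdot \frac{1}{8} = \frac{3}{4} \approx 0.75$)
$R r = \frac{3}{4} \left(-222\right) = - \frac{333}{2}$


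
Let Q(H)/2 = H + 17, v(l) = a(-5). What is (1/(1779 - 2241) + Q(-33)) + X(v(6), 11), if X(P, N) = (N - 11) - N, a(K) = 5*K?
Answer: -19867/462 ≈ -43.002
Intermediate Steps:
v(l) = -25 (v(l) = 5*(-5) = -25)
X(P, N) = -11 (X(P, N) = (-11 + N) - N = -11)
Q(H) = 34 + 2*H (Q(H) = 2*(H + 17) = 2*(17 + H) = 34 + 2*H)
(1/(1779 - 2241) + Q(-33)) + X(v(6), 11) = (1/(1779 - 2241) + (34 + 2*(-33))) - 11 = (1/(-462) + (34 - 66)) - 11 = (-1/462 - 32) - 11 = -14785/462 - 11 = -19867/462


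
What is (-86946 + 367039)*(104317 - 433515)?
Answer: -92206055414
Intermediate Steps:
(-86946 + 367039)*(104317 - 433515) = 280093*(-329198) = -92206055414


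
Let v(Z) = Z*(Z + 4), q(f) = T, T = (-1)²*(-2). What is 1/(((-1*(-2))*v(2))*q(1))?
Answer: -1/48 ≈ -0.020833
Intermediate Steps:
T = -2 (T = 1*(-2) = -2)
q(f) = -2
v(Z) = Z*(4 + Z)
1/(((-1*(-2))*v(2))*q(1)) = 1/(((-1*(-2))*(2*(4 + 2)))*(-2)) = 1/((2*(2*6))*(-2)) = 1/((2*12)*(-2)) = 1/(24*(-2)) = 1/(-48) = -1/48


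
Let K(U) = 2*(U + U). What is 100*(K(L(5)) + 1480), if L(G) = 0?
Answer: 148000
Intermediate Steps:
K(U) = 4*U (K(U) = 2*(2*U) = 4*U)
100*(K(L(5)) + 1480) = 100*(4*0 + 1480) = 100*(0 + 1480) = 100*1480 = 148000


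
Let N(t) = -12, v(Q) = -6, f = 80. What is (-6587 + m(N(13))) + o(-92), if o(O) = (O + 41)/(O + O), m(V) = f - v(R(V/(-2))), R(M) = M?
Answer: -1196133/184 ≈ -6500.7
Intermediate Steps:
m(V) = 86 (m(V) = 80 - 1*(-6) = 80 + 6 = 86)
o(O) = (41 + O)/(2*O) (o(O) = (41 + O)/((2*O)) = (41 + O)*(1/(2*O)) = (41 + O)/(2*O))
(-6587 + m(N(13))) + o(-92) = (-6587 + 86) + (½)*(41 - 92)/(-92) = -6501 + (½)*(-1/92)*(-51) = -6501 + 51/184 = -1196133/184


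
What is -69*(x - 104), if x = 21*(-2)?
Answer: 10074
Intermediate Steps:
x = -42
-69*(x - 104) = -69*(-42 - 104) = -69*(-146) = 10074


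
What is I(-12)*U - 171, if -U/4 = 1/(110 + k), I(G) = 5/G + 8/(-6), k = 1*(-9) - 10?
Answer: -2222/13 ≈ -170.92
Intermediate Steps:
k = -19 (k = -9 - 10 = -19)
I(G) = -4/3 + 5/G (I(G) = 5/G + 8*(-⅙) = 5/G - 4/3 = -4/3 + 5/G)
U = -4/91 (U = -4/(110 - 19) = -4/91 ≈ -0.043956)
I(-12)*U - 171 = (-4/3 + 5/(-12))*(-4/91) - 171 = (-4/3 + 5*(-1/12))*(-4/91) - 171 = (-4/3 - 5/12)*(-4/91) - 171 = -7/4*(-4/91) - 171 = 1/13 - 171 = -2222/13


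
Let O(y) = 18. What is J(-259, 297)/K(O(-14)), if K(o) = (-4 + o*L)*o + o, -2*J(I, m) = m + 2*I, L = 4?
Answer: 221/2484 ≈ 0.088969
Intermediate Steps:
J(I, m) = -I - m/2 (J(I, m) = -(m + 2*I)/2 = -I - m/2)
K(o) = o + o*(-4 + 4*o) (K(o) = (-4 + o*4)*o + o = (-4 + 4*o)*o + o = o*(-4 + 4*o) + o = o + o*(-4 + 4*o))
J(-259, 297)/K(O(-14)) = (-1*(-259) - 1/2*297)/((18*(-3 + 4*18))) = (259 - 297/2)/((18*(-3 + 72))) = 221/(2*((18*69))) = (221/2)/1242 = (221/2)*(1/1242) = 221/2484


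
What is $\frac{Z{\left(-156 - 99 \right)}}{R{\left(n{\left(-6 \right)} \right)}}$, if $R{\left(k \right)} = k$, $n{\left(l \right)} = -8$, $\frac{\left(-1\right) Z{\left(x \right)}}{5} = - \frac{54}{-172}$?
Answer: $\frac{135}{688} \approx 0.19622$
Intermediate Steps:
$Z{\left(x \right)} = - \frac{135}{86}$ ($Z{\left(x \right)} = - 5 \left(- \frac{54}{-172}\right) = - 5 \left(\left(-54\right) \left(- \frac{1}{172}\right)\right) = \left(-5\right) \frac{27}{86} = - \frac{135}{86}$)
$\frac{Z{\left(-156 - 99 \right)}}{R{\left(n{\left(-6 \right)} \right)}} = - \frac{135}{86 \left(-8\right)} = \left(- \frac{135}{86}\right) \left(- \frac{1}{8}\right) = \frac{135}{688}$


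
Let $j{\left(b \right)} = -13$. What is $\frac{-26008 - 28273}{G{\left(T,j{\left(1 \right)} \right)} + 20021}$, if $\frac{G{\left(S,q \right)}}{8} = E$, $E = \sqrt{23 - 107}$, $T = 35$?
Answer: $- \frac{1086759901}{400845817} + \frac{868496 i \sqrt{21}}{400845817} \approx -2.7112 + 0.0099289 i$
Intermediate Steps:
$E = 2 i \sqrt{21}$ ($E = \sqrt{-84} = 2 i \sqrt{21} \approx 9.1651 i$)
$G{\left(S,q \right)} = 16 i \sqrt{21}$ ($G{\left(S,q \right)} = 8 \cdot 2 i \sqrt{21} = 16 i \sqrt{21}$)
$\frac{-26008 - 28273}{G{\left(T,j{\left(1 \right)} \right)} + 20021} = \frac{-26008 - 28273}{16 i \sqrt{21} + 20021} = - \frac{54281}{20021 + 16 i \sqrt{21}}$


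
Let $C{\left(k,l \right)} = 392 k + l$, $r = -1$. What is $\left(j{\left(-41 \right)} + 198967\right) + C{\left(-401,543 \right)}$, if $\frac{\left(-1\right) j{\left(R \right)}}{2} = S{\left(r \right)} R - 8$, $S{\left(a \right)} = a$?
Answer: $42252$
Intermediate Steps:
$j{\left(R \right)} = 16 + 2 R$ ($j{\left(R \right)} = - 2 \left(- R - 8\right) = - 2 \left(-8 - R\right) = 16 + 2 R$)
$C{\left(k,l \right)} = l + 392 k$
$\left(j{\left(-41 \right)} + 198967\right) + C{\left(-401,543 \right)} = \left(\left(16 + 2 \left(-41\right)\right) + 198967\right) + \left(543 + 392 \left(-401\right)\right) = \left(\left(16 - 82\right) + 198967\right) + \left(543 - 157192\right) = \left(-66 + 198967\right) - 156649 = 198901 - 156649 = 42252$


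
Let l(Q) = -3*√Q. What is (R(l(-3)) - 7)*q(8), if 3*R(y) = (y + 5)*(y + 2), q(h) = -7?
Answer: 266/3 + 49*I*√3 ≈ 88.667 + 84.87*I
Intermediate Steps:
R(y) = (2 + y)*(5 + y)/3 (R(y) = ((y + 5)*(y + 2))/3 = ((5 + y)*(2 + y))/3 = ((2 + y)*(5 + y))/3 = (2 + y)*(5 + y)/3)
(R(l(-3)) - 7)*q(8) = ((10/3 + (-3*I*√3)²/3 + 7*(-3*I*√3)/3) - 7)*(-7) = ((10/3 + (⅓)*(-27) - 7*I*√3) - 7)*(-7) = ((10/3 - 9 - 7*I*√3) - 7)*(-7) = ((-17/3 - 7*I*√3) - 7)*(-7) = (-38/3 - 7*I*√3)*(-7) = 266/3 + 49*I*√3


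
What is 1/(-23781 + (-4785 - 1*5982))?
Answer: -1/34548 ≈ -2.8945e-5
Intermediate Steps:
1/(-23781 + (-4785 - 1*5982)) = 1/(-23781 + (-4785 - 5982)) = 1/(-23781 - 10767) = 1/(-34548) = -1/34548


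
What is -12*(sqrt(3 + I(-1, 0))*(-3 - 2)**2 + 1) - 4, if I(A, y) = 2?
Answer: -16 - 300*sqrt(5) ≈ -686.82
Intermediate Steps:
-12*(sqrt(3 + I(-1, 0))*(-3 - 2)**2 + 1) - 4 = -12*(sqrt(3 + 2)*(-3 - 2)**2 + 1) - 4 = -12*(sqrt(5)*(-5)**2 + 1) - 4 = -12*(sqrt(5)*25 + 1) - 4 = -12*(25*sqrt(5) + 1) - 4 = -12*(1 + 25*sqrt(5)) - 4 = (-12 - 300*sqrt(5)) - 4 = -16 - 300*sqrt(5)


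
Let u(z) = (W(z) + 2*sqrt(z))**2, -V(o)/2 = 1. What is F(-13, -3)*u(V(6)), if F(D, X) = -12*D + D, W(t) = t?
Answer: 572*(1 - I*sqrt(2))**2 ≈ -572.0 - 1617.9*I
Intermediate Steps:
V(o) = -2 (V(o) = -2*1 = -2)
u(z) = (z + 2*sqrt(z))**2
F(D, X) = -11*D
F(-13, -3)*u(V(6)) = (-11*(-13))*(-2 + 2*sqrt(-2))**2 = 143*(-2 + 2*(I*sqrt(2)))**2 = 143*(-2 + 2*I*sqrt(2))**2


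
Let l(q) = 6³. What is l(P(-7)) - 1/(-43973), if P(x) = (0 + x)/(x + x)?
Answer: 9498169/43973 ≈ 216.00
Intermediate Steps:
P(x) = ½ (P(x) = x/((2*x)) = x*(1/(2*x)) = ½)
l(q) = 216
l(P(-7)) - 1/(-43973) = 216 - 1/(-43973) = 216 - 1*(-1/43973) = 216 + 1/43973 = 9498169/43973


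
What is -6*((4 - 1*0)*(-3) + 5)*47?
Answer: 1974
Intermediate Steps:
-6*((4 - 1*0)*(-3) + 5)*47 = -6*((4 + 0)*(-3) + 5)*47 = -6*(4*(-3) + 5)*47 = -6*(-12 + 5)*47 = -6*(-7)*47 = 42*47 = 1974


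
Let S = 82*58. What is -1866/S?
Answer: -933/2378 ≈ -0.39235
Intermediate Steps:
S = 4756
-1866/S = -1866/4756 = -1866*1/4756 = -933/2378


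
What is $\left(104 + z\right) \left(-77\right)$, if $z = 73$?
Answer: $-13629$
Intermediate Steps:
$\left(104 + z\right) \left(-77\right) = \left(104 + 73\right) \left(-77\right) = 177 \left(-77\right) = -13629$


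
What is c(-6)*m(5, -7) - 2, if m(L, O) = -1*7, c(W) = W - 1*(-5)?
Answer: 5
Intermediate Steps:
c(W) = 5 + W (c(W) = W + 5 = 5 + W)
m(L, O) = -7
c(-6)*m(5, -7) - 2 = (5 - 6)*(-7) - 2 = -1*(-7) - 2 = 7 - 2 = 5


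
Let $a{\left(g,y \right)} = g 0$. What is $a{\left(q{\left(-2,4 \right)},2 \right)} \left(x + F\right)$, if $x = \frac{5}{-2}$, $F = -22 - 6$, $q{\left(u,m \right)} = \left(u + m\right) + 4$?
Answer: $0$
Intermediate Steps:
$q{\left(u,m \right)} = 4 + m + u$ ($q{\left(u,m \right)} = \left(m + u\right) + 4 = 4 + m + u$)
$F = -28$
$a{\left(g,y \right)} = 0$
$x = - \frac{5}{2}$ ($x = 5 \left(- \frac{1}{2}\right) = - \frac{5}{2} \approx -2.5$)
$a{\left(q{\left(-2,4 \right)},2 \right)} \left(x + F\right) = 0 \left(- \frac{5}{2} - 28\right) = 0 \left(- \frac{61}{2}\right) = 0$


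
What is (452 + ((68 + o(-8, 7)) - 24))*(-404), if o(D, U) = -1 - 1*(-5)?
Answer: -202000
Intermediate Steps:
o(D, U) = 4 (o(D, U) = -1 + 5 = 4)
(452 + ((68 + o(-8, 7)) - 24))*(-404) = (452 + ((68 + 4) - 24))*(-404) = (452 + (72 - 24))*(-404) = (452 + 48)*(-404) = 500*(-404) = -202000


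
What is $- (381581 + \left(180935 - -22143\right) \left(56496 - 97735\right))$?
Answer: $8374352061$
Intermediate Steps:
$- (381581 + \left(180935 - -22143\right) \left(56496 - 97735\right)) = - (381581 + \left(180935 + \left(-35769 + 57912\right)\right) \left(-41239\right)) = - (381581 + \left(180935 + 22143\right) \left(-41239\right)) = - (381581 + 203078 \left(-41239\right)) = - (381581 - 8374733642) = \left(-1\right) \left(-8374352061\right) = 8374352061$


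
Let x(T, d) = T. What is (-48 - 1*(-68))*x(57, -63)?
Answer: 1140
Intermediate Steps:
(-48 - 1*(-68))*x(57, -63) = (-48 - 1*(-68))*57 = (-48 + 68)*57 = 20*57 = 1140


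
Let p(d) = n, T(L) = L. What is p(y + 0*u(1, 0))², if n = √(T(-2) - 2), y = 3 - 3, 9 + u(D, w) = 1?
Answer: -4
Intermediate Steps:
u(D, w) = -8 (u(D, w) = -9 + 1 = -8)
y = 0
n = 2*I (n = √(-2 - 2) = √(-4) = 2*I ≈ 2.0*I)
p(d) = 2*I
p(y + 0*u(1, 0))² = (2*I)² = -4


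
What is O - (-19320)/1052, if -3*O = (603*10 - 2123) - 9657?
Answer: 1526740/789 ≈ 1935.0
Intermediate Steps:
O = 5750/3 (O = -((603*10 - 2123) - 9657)/3 = -((6030 - 2123) - 9657)/3 = -(3907 - 9657)/3 = -1/3*(-5750) = 5750/3 ≈ 1916.7)
O - (-19320)/1052 = 5750/3 - (-19320)/1052 = 5750/3 - 10*(-483/263) = 5750/3 + 4830/263 = 1526740/789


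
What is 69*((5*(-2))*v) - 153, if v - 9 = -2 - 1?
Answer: -4293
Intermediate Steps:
v = 6 (v = 9 + (-2 - 1) = 9 - 3 = 6)
69*((5*(-2))*v) - 153 = 69*((5*(-2))*6) - 153 = 69*(-10*6) - 153 = 69*(-60) - 153 = -4140 - 153 = -4293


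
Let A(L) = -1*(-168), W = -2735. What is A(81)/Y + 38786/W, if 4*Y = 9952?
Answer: -12005011/850585 ≈ -14.114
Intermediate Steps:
Y = 2488 (Y = (¼)*9952 = 2488)
A(L) = 168
A(81)/Y + 38786/W = 168/2488 + 38786/(-2735) = 168*(1/2488) + 38786*(-1/2735) = 21/311 - 38786/2735 = -12005011/850585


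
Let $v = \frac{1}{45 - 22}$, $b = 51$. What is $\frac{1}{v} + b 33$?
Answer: $1706$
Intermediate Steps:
$v = \frac{1}{23} \approx 0.043478$
$\frac{1}{v} + b 33 = \frac{1}{\frac{1}{23}} + 51 \cdot 33 = 23 + 1683 = 1706$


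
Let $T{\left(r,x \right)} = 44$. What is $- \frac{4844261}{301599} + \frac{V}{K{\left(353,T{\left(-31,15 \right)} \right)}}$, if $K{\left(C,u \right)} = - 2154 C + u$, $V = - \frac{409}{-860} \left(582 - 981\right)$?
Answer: $- \frac{3167484579855871}{197207587694520} \approx -16.062$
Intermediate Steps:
$V = - \frac{163191}{860}$ ($V = \left(-409\right) \left(- \frac{1}{860}\right) \left(-399\right) = \frac{409}{860} \left(-399\right) = - \frac{163191}{860} \approx -189.76$)
$K{\left(C,u \right)} = u - 2154 C$
$- \frac{4844261}{301599} + \frac{V}{K{\left(353,T{\left(-31,15 \right)} \right)}} = - \frac{4844261}{301599} - \frac{163191}{860 \left(44 - 760362\right)} = \left(-4844261\right) \frac{1}{301599} - \frac{163191}{860 \left(44 - 760362\right)} = - \frac{4844261}{301599} - \frac{163191}{860 \left(-760318\right)} = - \frac{4844261}{301599} - - \frac{163191}{653873480} = - \frac{4844261}{301599} + \frac{163191}{653873480} = - \frac{3167484579855871}{197207587694520}$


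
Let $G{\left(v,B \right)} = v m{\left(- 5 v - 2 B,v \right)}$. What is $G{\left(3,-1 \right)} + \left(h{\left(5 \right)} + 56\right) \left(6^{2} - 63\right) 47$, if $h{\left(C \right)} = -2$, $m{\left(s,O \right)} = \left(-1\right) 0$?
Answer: $-68526$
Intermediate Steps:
$m{\left(s,O \right)} = 0$
$G{\left(v,B \right)} = 0$ ($G{\left(v,B \right)} = v 0 = 0$)
$G{\left(3,-1 \right)} + \left(h{\left(5 \right)} + 56\right) \left(6^{2} - 63\right) 47 = 0 + \left(-2 + 56\right) \left(6^{2} - 63\right) 47 = 0 + 54 \left(36 - 63\right) 47 = 0 + 54 \left(-27\right) 47 = 0 - 68526 = -68526$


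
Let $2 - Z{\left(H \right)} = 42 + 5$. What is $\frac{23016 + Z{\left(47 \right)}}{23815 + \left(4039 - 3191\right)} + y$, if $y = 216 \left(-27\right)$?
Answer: $- \frac{47937215}{8221} \approx -5831.1$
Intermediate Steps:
$Z{\left(H \right)} = -45$ ($Z{\left(H \right)} = 2 - \left(42 + 5\right) = 2 - 47 = -45$)
$y = -5832$
$\frac{23016 + Z{\left(47 \right)}}{23815 + \left(4039 - 3191\right)} + y = \frac{23016 - 45}{23815 + \left(4039 - 3191\right)} - 5832 = \frac{22971}{23815 + \left(4039 - 3191\right)} - 5832 = \frac{22971}{23815 + 848} - 5832 = \frac{22971}{24663} - 5832 = 22971 \cdot \frac{1}{24663} - 5832 = \frac{7657}{8221} - 5832 = - \frac{47937215}{8221}$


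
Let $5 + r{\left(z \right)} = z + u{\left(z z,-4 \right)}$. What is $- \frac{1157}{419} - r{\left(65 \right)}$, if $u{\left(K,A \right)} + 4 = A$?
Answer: $- \frac{22945}{419} \approx -54.761$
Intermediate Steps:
$u{\left(K,A \right)} = -4 + A$
$r{\left(z \right)} = -13 + z$ ($r{\left(z \right)} = -5 + \left(z - 8\right) = -5 + \left(-8 + z\right) = -13 + z$)
$- \frac{1157}{419} - r{\left(65 \right)} = - \frac{1157}{419} - \left(-13 + 65\right) = \left(-1157\right) \frac{1}{419} - 52 = - \frac{1157}{419} - 52 = - \frac{22945}{419}$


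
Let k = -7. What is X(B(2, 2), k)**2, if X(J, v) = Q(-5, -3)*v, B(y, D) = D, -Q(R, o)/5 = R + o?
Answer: 78400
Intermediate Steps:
Q(R, o) = -5*R - 5*o (Q(R, o) = -5*(R + o) = -5*R - 5*o)
X(J, v) = 40*v (X(J, v) = (-5*(-5) - 5*(-3))*v = (25 + 15)*v = 40*v)
X(B(2, 2), k)**2 = (40*(-7))**2 = (-280)**2 = 78400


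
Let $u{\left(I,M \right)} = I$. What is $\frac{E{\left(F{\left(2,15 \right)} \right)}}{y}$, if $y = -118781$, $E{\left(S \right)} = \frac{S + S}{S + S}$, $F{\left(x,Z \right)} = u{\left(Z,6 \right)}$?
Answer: $- \frac{1}{118781} \approx -8.4189 \cdot 10^{-6}$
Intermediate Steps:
$F{\left(x,Z \right)} = Z$
$E{\left(S \right)} = 1$ ($E{\left(S \right)} = \frac{2 S}{2 S} = 2 S \frac{1}{2 S} = 1$)
$\frac{E{\left(F{\left(2,15 \right)} \right)}}{y} = 1 \frac{1}{-118781} = 1 \left(- \frac{1}{118781}\right) = - \frac{1}{118781}$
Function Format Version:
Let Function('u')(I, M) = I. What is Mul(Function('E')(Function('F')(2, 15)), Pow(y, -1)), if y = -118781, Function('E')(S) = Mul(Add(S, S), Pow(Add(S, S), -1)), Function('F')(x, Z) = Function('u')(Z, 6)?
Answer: Rational(-1, 118781) ≈ -8.4189e-6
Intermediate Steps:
Function('F')(x, Z) = Z
Function('E')(S) = 1 (Function('E')(S) = Mul(Mul(2, S), Pow(Mul(2, S), -1)) = Mul(Mul(2, S), Mul(Rational(1, 2), Pow(S, -1))) = 1)
Mul(Function('E')(Function('F')(2, 15)), Pow(y, -1)) = Mul(1, Pow(-118781, -1)) = Mul(1, Rational(-1, 118781)) = Rational(-1, 118781)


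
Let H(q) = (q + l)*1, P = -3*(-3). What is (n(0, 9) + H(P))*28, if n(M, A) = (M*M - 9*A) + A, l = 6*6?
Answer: -756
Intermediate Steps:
l = 36
P = 9
H(q) = 36 + q (H(q) = (q + 36)*1 = (36 + q)*1 = 36 + q)
n(M, A) = M**2 - 8*A (n(M, A) = (M**2 - 9*A) + A = M**2 - 8*A)
(n(0, 9) + H(P))*28 = ((0**2 - 8*9) + (36 + 9))*28 = ((0 - 72) + 45)*28 = (-72 + 45)*28 = -27*28 = -756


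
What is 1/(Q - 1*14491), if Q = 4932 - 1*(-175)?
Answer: -1/9384 ≈ -0.00010656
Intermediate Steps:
Q = 5107 (Q = 4932 + 175 = 5107)
1/(Q - 1*14491) = 1/(5107 - 1*14491) = 1/(5107 - 14491) = 1/(-9384) = -1/9384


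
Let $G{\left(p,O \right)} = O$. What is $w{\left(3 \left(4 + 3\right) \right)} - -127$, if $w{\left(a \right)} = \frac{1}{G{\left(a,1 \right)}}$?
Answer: $128$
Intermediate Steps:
$w{\left(a \right)} = 1$ ($w{\left(a \right)} = 1^{-1} = 1$)
$w{\left(3 \left(4 + 3\right) \right)} - -127 = 1 - -127 = 1 + 127 = 128$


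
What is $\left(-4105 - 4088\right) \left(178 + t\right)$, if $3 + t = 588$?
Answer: $-6251259$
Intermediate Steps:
$t = 585$ ($t = -3 + 588 = 585$)
$\left(-4105 - 4088\right) \left(178 + t\right) = \left(-4105 - 4088\right) \left(178 + 585\right) = \left(-8193\right) 763 = -6251259$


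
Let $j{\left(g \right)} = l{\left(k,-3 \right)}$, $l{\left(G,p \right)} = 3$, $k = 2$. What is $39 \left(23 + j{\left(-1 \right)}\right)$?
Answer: $1014$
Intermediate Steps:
$j{\left(g \right)} = 3$
$39 \left(23 + j{\left(-1 \right)}\right) = 39 \left(23 + 3\right) = 39 \cdot 26 = 1014$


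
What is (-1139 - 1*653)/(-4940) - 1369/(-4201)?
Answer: 3572763/5188235 ≈ 0.68863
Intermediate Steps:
(-1139 - 1*653)/(-4940) - 1369/(-4201) = (-1139 - 653)*(-1/4940) - 1369*(-1/4201) = -1792*(-1/4940) + 1369/4201 = 448/1235 + 1369/4201 = 3572763/5188235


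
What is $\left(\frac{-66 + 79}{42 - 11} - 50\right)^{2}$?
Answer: $\frac{2362369}{961} \approx 2458.2$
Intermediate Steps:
$\left(\frac{-66 + 79}{42 - 11} - 50\right)^{2} = \left(\frac{13}{31} - 50\right)^{2} = \left(- \frac{1537}{31}\right)^{2} = \frac{2362369}{961}$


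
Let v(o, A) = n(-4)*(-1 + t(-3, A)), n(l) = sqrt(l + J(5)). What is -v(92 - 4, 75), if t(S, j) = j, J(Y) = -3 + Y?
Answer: -74*I*sqrt(2) ≈ -104.65*I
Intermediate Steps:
n(l) = sqrt(2 + l) (n(l) = sqrt(l + (-3 + 5)) = sqrt(l + 2) = sqrt(2 + l))
v(o, A) = I*sqrt(2)*(-1 + A) (v(o, A) = sqrt(2 - 4)*(-1 + A) = sqrt(-2)*(-1 + A) = (I*sqrt(2))*(-1 + A) = I*sqrt(2)*(-1 + A))
-v(92 - 4, 75) = -I*sqrt(2)*(-1 + 75) = -I*sqrt(2)*74 = -74*I*sqrt(2)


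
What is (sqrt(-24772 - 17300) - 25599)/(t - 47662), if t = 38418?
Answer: 25599/9244 - I*sqrt(10518)/4622 ≈ 2.7693 - 0.022189*I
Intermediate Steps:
(sqrt(-24772 - 17300) - 25599)/(t - 47662) = (sqrt(-24772 - 17300) - 25599)/(38418 - 47662) = (sqrt(-42072) - 25599)/(-9244) = (2*I*sqrt(10518) - 25599)*(-1/9244) = (-25599 + 2*I*sqrt(10518))*(-1/9244) = 25599/9244 - I*sqrt(10518)/4622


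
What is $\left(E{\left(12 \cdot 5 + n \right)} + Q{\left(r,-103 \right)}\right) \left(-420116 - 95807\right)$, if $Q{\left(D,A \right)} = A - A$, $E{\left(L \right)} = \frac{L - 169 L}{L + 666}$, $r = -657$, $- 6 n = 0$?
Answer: $\frac{866750640}{121} \approx 7.1632 \cdot 10^{6}$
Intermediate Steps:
$n = 0$ ($n = \left(- \frac{1}{6}\right) 0 = 0$)
$E{\left(L \right)} = - \frac{168 L}{666 + L}$ ($E{\left(L \right)} = \frac{\left(-168\right) L}{666 + L} = - \frac{168 L}{666 + L}$)
$Q{\left(D,A \right)} = 0$
$\left(E{\left(12 \cdot 5 + n \right)} + Q{\left(r,-103 \right)}\right) \left(-420116 - 95807\right) = \left(- \frac{168 \left(12 \cdot 5 + 0\right)}{666 + \left(12 \cdot 5 + 0\right)} + 0\right) \left(-420116 - 95807\right) = \left(- \frac{168 \left(60 + 0\right)}{666 + \left(60 + 0\right)} + 0\right) \left(-515923\right) = \left(\left(-168\right) 60 \frac{1}{666 + 60} + 0\right) \left(-515923\right) = \left(\left(-168\right) 60 \cdot \frac{1}{726} + 0\right) \left(-515923\right) = \left(- \frac{1680}{121} + 0\right) \left(-515923\right) = \left(- \frac{1680}{121}\right) \left(-515923\right) = \frac{866750640}{121}$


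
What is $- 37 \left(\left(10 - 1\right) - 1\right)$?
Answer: $-296$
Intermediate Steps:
$- 37 \left(\left(10 - 1\right) - 1\right) = - 37 \left(9 - 1\right) = \left(-37\right) 8 = -296$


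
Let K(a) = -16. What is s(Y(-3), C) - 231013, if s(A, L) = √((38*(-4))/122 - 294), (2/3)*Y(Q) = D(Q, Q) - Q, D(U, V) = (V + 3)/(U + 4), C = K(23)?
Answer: -231013 + I*√1098610/61 ≈ -2.3101e+5 + 17.183*I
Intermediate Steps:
C = -16
D(U, V) = (3 + V)/(4 + U)
Y(Q) = -3*Q/2 + 3*(3 + Q)/(2*(4 + Q)) (Y(Q) = 3*((3 + Q)/(4 + Q) - Q)/2 = 3*(-Q + (3 + Q)/(4 + Q))/2 = -3*Q/2 + 3*(3 + Q)/(2*(4 + Q)))
s(A, L) = I*√1098610/61 (s(A, L) = √(-152*1/122 - 294) = √(-76/61 - 294) = √(-18010/61) = I*√1098610/61)
s(Y(-3), C) - 231013 = I*√1098610/61 - 231013 = -231013 + I*√1098610/61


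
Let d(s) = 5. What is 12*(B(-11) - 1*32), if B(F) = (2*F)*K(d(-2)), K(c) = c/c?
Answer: -648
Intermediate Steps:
K(c) = 1
B(F) = 2*F (B(F) = (2*F)*1 = 2*F)
12*(B(-11) - 1*32) = 12*(2*(-11) - 1*32) = 12*(-22 - 32) = 12*(-54) = -648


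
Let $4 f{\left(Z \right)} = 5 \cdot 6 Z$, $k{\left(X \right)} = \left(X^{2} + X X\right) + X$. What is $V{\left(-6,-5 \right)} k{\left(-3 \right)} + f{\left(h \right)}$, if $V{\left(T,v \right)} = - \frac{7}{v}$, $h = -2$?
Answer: $6$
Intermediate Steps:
$k{\left(X \right)} = X + 2 X^{2}$ ($k{\left(X \right)} = \left(X^{2} + X^{2}\right) + X = 2 X^{2} + X = X + 2 X^{2}$)
$f{\left(Z \right)} = \frac{15 Z}{2}$ ($f{\left(Z \right)} = \frac{5 \cdot 6 Z}{4} = \frac{30 Z}{4} = \frac{15 Z}{2}$)
$V{\left(-6,-5 \right)} k{\left(-3 \right)} + f{\left(h \right)} = - \frac{7}{-5} \left(- 3 \left(1 + 2 \left(-3\right)\right)\right) + \frac{15}{2} \left(-2\right) = \left(-7\right) \left(- \frac{1}{5}\right) \left(- 3 \left(1 - 6\right)\right) - 15 = \frac{7 \left(\left(-3\right) \left(-5\right)\right)}{5} - 15 = \frac{7}{5} \cdot 15 - 15 = 21 - 15 = 6$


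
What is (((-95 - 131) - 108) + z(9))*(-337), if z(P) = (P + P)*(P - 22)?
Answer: 191416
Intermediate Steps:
z(P) = 2*P*(-22 + P) (z(P) = (2*P)*(-22 + P) = 2*P*(-22 + P))
(((-95 - 131) - 108) + z(9))*(-337) = (((-95 - 131) - 108) + 2*9*(-22 + 9))*(-337) = ((-226 - 108) + 2*9*(-13))*(-337) = (-334 - 234)*(-337) = -568*(-337) = 191416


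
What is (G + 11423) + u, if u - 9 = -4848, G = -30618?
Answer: -24034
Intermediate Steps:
u = -4839 (u = 9 - 4848 = -4839)
(G + 11423) + u = (-30618 + 11423) - 4839 = -19195 - 4839 = -24034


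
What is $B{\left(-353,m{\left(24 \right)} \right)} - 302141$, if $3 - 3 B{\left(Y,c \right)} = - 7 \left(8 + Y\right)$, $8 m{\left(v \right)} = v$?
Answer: $-302945$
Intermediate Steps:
$m{\left(v \right)} = \frac{v}{8}$
$B{\left(Y,c \right)} = \frac{59}{3} + \frac{7 Y}{3}$ ($B{\left(Y,c \right)} = 1 - \frac{\left(-7\right) \left(8 + Y\right)}{3} = 1 - \frac{-56 - 7 Y}{3} = 1 + \left(\frac{56}{3} + \frac{7 Y}{3}\right) = \frac{59}{3} + \frac{7 Y}{3}$)
$B{\left(-353,m{\left(24 \right)} \right)} - 302141 = \left(\frac{59}{3} + \frac{7}{3} \left(-353\right)\right) - 302141 = \left(\frac{59}{3} - \frac{2471}{3}\right) - 302141 = -804 - 302141 = -302945$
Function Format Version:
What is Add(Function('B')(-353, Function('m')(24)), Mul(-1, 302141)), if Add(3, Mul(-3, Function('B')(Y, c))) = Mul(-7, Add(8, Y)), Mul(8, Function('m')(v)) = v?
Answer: -302945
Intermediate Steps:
Function('m')(v) = Mul(Rational(1, 8), v)
Function('B')(Y, c) = Add(Rational(59, 3), Mul(Rational(7, 3), Y)) (Function('B')(Y, c) = Add(1, Mul(Rational(-1, 3), Mul(-7, Add(8, Y)))) = Add(1, Mul(Rational(-1, 3), Add(-56, Mul(-7, Y)))) = Add(1, Add(Rational(56, 3), Mul(Rational(7, 3), Y))) = Add(Rational(59, 3), Mul(Rational(7, 3), Y)))
Add(Function('B')(-353, Function('m')(24)), Mul(-1, 302141)) = Add(Add(Rational(59, 3), Mul(Rational(7, 3), -353)), Mul(-1, 302141)) = Add(Add(Rational(59, 3), Rational(-2471, 3)), -302141) = Add(-804, -302141) = -302945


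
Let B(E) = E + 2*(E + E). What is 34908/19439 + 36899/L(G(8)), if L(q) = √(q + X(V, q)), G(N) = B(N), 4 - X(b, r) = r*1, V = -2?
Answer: 717349477/38878 ≈ 18451.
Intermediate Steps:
X(b, r) = 4 - r
B(E) = 5*E (B(E) = E + 2*(2*E) = E + 4*E = 5*E)
G(N) = 5*N
L(q) = 2 (L(q) = √(q + (4 - q)) = √4 = 2)
34908/19439 + 36899/L(G(8)) = 34908/19439 + 36899/2 = 717349477/38878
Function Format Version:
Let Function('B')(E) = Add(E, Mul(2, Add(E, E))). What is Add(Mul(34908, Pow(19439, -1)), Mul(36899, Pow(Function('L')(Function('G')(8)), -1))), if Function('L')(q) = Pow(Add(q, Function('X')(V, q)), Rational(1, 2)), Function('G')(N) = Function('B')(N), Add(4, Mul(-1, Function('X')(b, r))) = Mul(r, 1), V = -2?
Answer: Rational(717349477, 38878) ≈ 18451.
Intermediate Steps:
Function('X')(b, r) = Add(4, Mul(-1, r)) (Function('X')(b, r) = Add(4, Mul(-1, Mul(r, 1))) = Add(4, Mul(-1, r)))
Function('B')(E) = Mul(5, E) (Function('B')(E) = Add(E, Mul(2, Mul(2, E))) = Add(E, Mul(4, E)) = Mul(5, E))
Function('G')(N) = Mul(5, N)
Function('L')(q) = 2 (Function('L')(q) = Pow(Add(q, Add(4, Mul(-1, q))), Rational(1, 2)) = Pow(4, Rational(1, 2)) = 2)
Add(Mul(34908, Pow(19439, -1)), Mul(36899, Pow(Function('L')(Function('G')(8)), -1))) = Add(Mul(34908, Pow(19439, -1)), Mul(36899, Pow(2, -1))) = Add(Mul(34908, Rational(1, 19439)), Mul(36899, Rational(1, 2))) = Add(Rational(34908, 19439), Rational(36899, 2)) = Rational(717349477, 38878)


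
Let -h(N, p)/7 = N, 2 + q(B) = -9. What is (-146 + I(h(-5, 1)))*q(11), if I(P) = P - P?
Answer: 1606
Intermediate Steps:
q(B) = -11 (q(B) = -2 - 9 = -11)
h(N, p) = -7*N
I(P) = 0
(-146 + I(h(-5, 1)))*q(11) = (-146 + 0)*(-11) = -146*(-11) = 1606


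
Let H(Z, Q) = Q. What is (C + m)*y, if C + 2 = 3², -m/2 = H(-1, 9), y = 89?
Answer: -979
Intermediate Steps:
m = -18 (m = -2*9 = -18)
C = 7 (C = -2 + 3² = -2 + 9 = 7)
(C + m)*y = (7 - 18)*89 = -11*89 = -979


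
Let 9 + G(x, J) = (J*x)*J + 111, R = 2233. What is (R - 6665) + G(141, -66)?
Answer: 609866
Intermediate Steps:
G(x, J) = 102 + x*J² (G(x, J) = -9 + ((J*x)*J + 111) = -9 + (x*J² + 111) = -9 + (111 + x*J²) = 102 + x*J²)
(R - 6665) + G(141, -66) = (2233 - 6665) + (102 + 141*(-66)²) = -4432 + (102 + 141*4356) = -4432 + (102 + 614196) = -4432 + 614298 = 609866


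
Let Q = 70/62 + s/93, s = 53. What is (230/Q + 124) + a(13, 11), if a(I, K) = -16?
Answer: 19227/79 ≈ 243.38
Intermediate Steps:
Q = 158/93 (Q = 70/62 + 53/93 = 70*(1/62) + 53*(1/93) = 35/31 + 53/93 = 158/93 ≈ 1.6989)
(230/Q + 124) + a(13, 11) = (230/(158/93) + 124) - 16 = (230*(93/158) + 124) - 16 = (10695/79 + 124) - 16 = 20491/79 - 16 = 19227/79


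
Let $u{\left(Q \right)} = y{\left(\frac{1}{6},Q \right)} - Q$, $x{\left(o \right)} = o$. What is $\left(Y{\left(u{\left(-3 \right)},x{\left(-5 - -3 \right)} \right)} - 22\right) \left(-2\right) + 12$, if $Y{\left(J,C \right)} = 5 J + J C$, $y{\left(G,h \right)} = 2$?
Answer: $26$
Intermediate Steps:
$u{\left(Q \right)} = 2 - Q$
$Y{\left(J,C \right)} = 5 J + C J$
$\left(Y{\left(u{\left(-3 \right)},x{\left(-5 - -3 \right)} \right)} - 22\right) \left(-2\right) + 12 = \left(\left(2 - -3\right) \left(5 - 2\right) - 22\right) \left(-2\right) + 12 = \left(\left(2 + 3\right) \left(5 + \left(-5 + 3\right)\right) - 22\right) \left(-2\right) + 12 = \left(5 \left(5 - 2\right) - 22\right) \left(-2\right) + 12 = \left(5 \cdot 3 - 22\right) \left(-2\right) + 12 = \left(15 - 22\right) \left(-2\right) + 12 = \left(-7\right) \left(-2\right) + 12 = 14 + 12 = 26$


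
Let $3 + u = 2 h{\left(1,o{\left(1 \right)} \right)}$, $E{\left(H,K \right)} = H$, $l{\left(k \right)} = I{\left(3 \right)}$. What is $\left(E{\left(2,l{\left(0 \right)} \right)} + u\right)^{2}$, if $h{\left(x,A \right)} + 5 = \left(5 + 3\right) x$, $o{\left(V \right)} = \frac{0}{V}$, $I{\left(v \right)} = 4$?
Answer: $25$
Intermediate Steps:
$o{\left(V \right)} = 0$
$h{\left(x,A \right)} = -5 + 8 x$ ($h{\left(x,A \right)} = -5 + \left(5 + 3\right) x = -5 + 8 x$)
$l{\left(k \right)} = 4$
$u = 3$ ($u = -3 + 2 \left(-5 + 8 \cdot 1\right) = -3 + 2 \left(-5 + 8\right) = -3 + 2 \cdot 3 = -3 + 6 = 3$)
$\left(E{\left(2,l{\left(0 \right)} \right)} + u\right)^{2} = \left(2 + 3\right)^{2} = 5^{2} = 25$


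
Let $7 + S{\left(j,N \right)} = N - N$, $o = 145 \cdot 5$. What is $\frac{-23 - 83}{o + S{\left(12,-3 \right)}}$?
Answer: $- \frac{53}{359} \approx -0.14763$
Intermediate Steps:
$o = 725$
$S{\left(j,N \right)} = -7$ ($S{\left(j,N \right)} = -7 + \left(N - N\right) = -7 + 0 = -7$)
$\frac{-23 - 83}{o + S{\left(12,-3 \right)}} = \frac{-23 - 83}{725 - 7} = - \frac{106}{718} = \left(-106\right) \frac{1}{718} = - \frac{53}{359}$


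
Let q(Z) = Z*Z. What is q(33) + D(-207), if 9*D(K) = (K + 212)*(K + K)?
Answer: 859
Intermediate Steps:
D(K) = 2*K*(212 + K)/9 (D(K) = ((K + 212)*(K + K))/9 = ((212 + K)*(2*K))/9 = (2*K*(212 + K))/9 = 2*K*(212 + K)/9)
q(Z) = Z²
q(33) + D(-207) = 33² + (2/9)*(-207)*(212 - 207) = 1089 + (2/9)*(-207)*5 = 1089 - 230 = 859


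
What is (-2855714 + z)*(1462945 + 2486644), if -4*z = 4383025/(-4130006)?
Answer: -186327625239911030379/16520024 ≈ -1.1279e+13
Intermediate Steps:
z = 4383025/16520024 (z = -4383025/(4*(-4130006)) = -4383025*(-1)/(4*4130006) = -1/4*(-4383025/4130006) = 4383025/16520024 ≈ 0.26532)
(-2855714 + z)*(1462945 + 2486644) = (-2855714 + 4383025/16520024)*(1462945 + 2486644) = -47176459434111/16520024*3949589 = -186327625239911030379/16520024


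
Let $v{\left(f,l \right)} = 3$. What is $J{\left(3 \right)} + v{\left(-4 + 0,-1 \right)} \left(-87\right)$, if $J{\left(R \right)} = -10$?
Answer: $-271$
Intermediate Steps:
$J{\left(3 \right)} + v{\left(-4 + 0,-1 \right)} \left(-87\right) = -10 + 3 \left(-87\right) = -10 - 261 = -271$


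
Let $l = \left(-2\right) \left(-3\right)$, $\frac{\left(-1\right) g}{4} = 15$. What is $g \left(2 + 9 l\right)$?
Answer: $-3360$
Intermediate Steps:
$g = -60$ ($g = \left(-4\right) 15 = -60$)
$l = 6$
$g \left(2 + 9 l\right) = - 60 \left(2 + 9 \cdot 6\right) = - 60 \left(2 + 54\right) = \left(-60\right) 56 = -3360$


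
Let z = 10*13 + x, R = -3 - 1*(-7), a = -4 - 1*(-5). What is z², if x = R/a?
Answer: 17956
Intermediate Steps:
a = 1 (a = -4 + 5 = 1)
R = 4 (R = -3 + 7 = 4)
x = 4 (x = 4/1 = 4*1 = 4)
z = 134 (z = 10*13 + 4 = 130 + 4 = 134)
z² = 134² = 17956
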